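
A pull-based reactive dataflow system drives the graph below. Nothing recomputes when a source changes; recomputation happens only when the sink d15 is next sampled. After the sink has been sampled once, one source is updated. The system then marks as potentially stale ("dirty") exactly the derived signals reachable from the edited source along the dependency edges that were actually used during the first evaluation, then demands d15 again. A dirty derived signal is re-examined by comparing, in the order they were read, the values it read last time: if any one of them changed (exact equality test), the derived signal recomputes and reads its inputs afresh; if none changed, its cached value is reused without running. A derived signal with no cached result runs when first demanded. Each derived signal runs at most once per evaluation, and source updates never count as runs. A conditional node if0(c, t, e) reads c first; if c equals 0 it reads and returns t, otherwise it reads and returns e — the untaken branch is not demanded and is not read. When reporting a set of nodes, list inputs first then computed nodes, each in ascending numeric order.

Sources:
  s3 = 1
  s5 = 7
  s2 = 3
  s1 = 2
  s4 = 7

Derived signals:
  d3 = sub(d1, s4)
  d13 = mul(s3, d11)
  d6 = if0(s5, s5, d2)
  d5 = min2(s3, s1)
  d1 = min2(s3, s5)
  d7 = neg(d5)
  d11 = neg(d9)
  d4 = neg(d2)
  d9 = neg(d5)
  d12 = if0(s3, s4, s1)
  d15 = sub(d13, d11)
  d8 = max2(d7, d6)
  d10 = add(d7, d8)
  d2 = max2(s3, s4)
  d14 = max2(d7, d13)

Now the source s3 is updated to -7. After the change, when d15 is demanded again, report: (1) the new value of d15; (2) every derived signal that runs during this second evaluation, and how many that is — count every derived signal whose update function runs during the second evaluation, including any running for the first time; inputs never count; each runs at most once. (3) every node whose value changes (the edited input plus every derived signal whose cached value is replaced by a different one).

First evaluation (everything demanded from the output):
  d5 = min2(1, 2) = 1
  d9 = neg(1) = -1
  d11 = neg(-1) = 1
  d13 = mul(1, 1) = 1
  d15 = sub(1, 1) = 0

Propagation after the edit:
  d5: runs — s3 1->-7; result -7.
  d9: runs — d5 1->-7; result 7.
  d11: runs — d9 -1->7; result -7.
  d13: runs — s3 1->-7; d11 1->-7; result 49.
  d15: runs — d13 1->49; d11 1->-7; result 56.

New value of d15: 56.
Derived signals that run: d5, d9, d11, d13, d15 — 5 in total.
Values that change: s3, d5, d9, d11, d13, d15.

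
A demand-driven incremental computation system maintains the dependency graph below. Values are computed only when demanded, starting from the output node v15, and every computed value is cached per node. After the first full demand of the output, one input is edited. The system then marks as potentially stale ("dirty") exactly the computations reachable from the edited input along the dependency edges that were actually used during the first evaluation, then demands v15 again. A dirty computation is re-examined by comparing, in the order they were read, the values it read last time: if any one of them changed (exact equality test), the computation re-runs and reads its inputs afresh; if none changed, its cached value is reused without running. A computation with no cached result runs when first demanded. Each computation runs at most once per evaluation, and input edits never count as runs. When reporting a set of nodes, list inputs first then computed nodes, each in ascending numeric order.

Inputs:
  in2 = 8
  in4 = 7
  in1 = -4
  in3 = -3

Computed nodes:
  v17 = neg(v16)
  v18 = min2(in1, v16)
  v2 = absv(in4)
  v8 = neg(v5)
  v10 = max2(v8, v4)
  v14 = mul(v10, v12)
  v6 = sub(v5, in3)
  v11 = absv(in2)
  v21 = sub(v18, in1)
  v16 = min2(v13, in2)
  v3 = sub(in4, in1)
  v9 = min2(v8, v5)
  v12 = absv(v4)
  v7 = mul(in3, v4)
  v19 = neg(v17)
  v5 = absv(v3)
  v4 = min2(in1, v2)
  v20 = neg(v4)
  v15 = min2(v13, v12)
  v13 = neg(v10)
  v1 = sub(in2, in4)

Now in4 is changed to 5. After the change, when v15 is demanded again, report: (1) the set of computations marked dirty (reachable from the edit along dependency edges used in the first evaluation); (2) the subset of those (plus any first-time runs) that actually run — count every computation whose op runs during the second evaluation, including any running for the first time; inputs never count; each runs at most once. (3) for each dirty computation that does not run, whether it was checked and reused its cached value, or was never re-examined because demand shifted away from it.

First evaluation (everything demanded from the output):
  v2 = absv(7) = 7
  v3 = sub(7, -4) = 11
  v4 = min2(-4, 7) = -4
  v5 = absv(11) = 11
  v8 = neg(11) = -11
  v10 = max2(-11, -4) = -4
  v12 = absv(-4) = 4
  v13 = neg(-4) = 4
  v15 = min2(4, 4) = 4

Propagation after the edit:
  v2: runs — in4 7->5; result 5.
  v3: runs — in4 7->5; result 9.
  v4: runs — v2 7->5; result -4 (same value as before).
  v5: runs — v3 11->9; result 9.
  v8: runs — v5 11->9; result -9.
  v10: runs — v8 -11->-9; result -4 (same value as before).
  v12: checked — values it read are unchanged (v4 unchanged); reused cached 4 without running.
  v13: checked — values it read are unchanged (v10 unchanged); reused cached 4 without running.
  v15: checked — values it read are unchanged (v13 unchanged, v12 unchanged); reused cached 4 without running.

Key observation: the cutoff stops propagation at v12 — its inputs' values are unchanged, so it reuses its cache.

Marked dirty: v2, v3, v4, v5, v8, v10, v12, v13, v15.
Computations that run: v2, v3, v4, v5, v8, v10 — 6 in total.
Checked but reused from cache: v12, v13, v15.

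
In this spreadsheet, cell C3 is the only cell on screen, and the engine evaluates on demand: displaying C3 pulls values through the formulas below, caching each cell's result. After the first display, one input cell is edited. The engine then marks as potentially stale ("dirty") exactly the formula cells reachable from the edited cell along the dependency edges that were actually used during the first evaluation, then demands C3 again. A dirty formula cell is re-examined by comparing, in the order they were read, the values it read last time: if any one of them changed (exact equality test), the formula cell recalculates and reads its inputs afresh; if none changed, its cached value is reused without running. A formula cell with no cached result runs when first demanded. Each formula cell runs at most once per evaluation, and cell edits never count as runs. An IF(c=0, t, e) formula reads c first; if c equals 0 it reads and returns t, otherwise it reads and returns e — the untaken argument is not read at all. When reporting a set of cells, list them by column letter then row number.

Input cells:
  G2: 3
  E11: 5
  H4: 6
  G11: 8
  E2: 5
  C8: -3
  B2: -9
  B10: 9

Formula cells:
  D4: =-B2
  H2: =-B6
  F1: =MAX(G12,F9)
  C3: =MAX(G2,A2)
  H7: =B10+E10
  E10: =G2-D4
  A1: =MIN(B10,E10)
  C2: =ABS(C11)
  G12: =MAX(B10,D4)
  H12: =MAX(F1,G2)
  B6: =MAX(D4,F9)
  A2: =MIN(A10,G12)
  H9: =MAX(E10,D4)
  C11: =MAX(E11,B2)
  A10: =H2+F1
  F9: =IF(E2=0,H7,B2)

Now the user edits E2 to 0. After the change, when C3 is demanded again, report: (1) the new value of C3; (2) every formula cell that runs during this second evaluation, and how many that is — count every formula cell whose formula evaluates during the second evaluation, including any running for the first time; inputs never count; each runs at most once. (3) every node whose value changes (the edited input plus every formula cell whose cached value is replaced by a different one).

Initial pass — values computed on the first demand:
  D4 = -(-9) = 9
  F9 = IF(E2=0: E2=5 -> else branch B2) = -9
  B6 = MAX(9, -9) = 9
  G12 = MAX(9, 9) = 9
  F1 = MAX(9, -9) = 9
  H2 = -(9) = -9
  A10 = -9 + 9 = 0
  A2 = MIN(0, 9) = 0
  C3 = MAX(3, 0) = 3

Second demand — change propagation:
  E10: newly demanded (no cache) — executes and yields -6.
  H7: newly demanded (no cache) — executes and yields 3.
  F9: re-runs because E2 5->0; new result 3.
  B6: re-runs because F9 -9->3; new result 9 (unchanged).
  F1: re-runs because F9 -9->3; new result 9 (unchanged).
  H2: re-examined; everything it read last time is the same (B6 unchanged) — cache -9 kept, no run.
  A10: re-examined; everything it read last time is the same (H2 unchanged, F1 unchanged) — cache 0 kept, no run.
  A2: re-examined; everything it read last time is the same (A10 unchanged, G12 unchanged) — cache 0 kept, no run.
  C3: re-examined; everything it read last time is the same (G2 unchanged, A2 unchanged) — cache 3 kept, no run.

The important point: the flipped condition pulls in fresh nodes; E10, H7 run for the first time.

C3 now evaluates to 3.
Run set: B6, E10, F1, F9, H7 (5 run).
Changed values: E2, F9.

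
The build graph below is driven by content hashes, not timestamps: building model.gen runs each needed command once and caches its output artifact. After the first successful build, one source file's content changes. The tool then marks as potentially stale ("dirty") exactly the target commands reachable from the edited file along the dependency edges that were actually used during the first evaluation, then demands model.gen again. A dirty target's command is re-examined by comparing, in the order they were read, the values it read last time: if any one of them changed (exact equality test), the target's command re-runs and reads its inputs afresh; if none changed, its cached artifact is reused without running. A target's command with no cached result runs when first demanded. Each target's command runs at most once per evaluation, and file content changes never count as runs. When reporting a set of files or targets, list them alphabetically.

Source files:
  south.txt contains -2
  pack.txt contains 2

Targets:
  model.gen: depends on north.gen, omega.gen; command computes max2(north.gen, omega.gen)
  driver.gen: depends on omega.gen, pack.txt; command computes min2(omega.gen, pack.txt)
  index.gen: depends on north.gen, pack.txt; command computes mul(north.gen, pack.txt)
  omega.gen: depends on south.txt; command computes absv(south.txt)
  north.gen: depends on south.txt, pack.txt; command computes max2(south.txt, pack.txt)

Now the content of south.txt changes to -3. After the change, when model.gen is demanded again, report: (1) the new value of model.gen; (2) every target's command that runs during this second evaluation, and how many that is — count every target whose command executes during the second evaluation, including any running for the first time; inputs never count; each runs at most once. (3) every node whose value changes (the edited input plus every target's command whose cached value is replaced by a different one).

Initial pass — values computed on the first demand:
  north.gen = max2(-2, 2) = 2
  omega.gen = absv(-2) = 2
  model.gen = max2(2, 2) = 2

Second demand — change propagation:
  north.gen: re-runs because south.txt -2->-3; new result 2 (unchanged).
  omega.gen: re-runs because south.txt -2->-3; new result 3.
  model.gen: re-runs because omega.gen 2->3; new result 3.

model.gen now evaluates to 3.
Run set: model.gen, north.gen, omega.gen (3 run).
Changed values: model.gen, omega.gen, south.txt.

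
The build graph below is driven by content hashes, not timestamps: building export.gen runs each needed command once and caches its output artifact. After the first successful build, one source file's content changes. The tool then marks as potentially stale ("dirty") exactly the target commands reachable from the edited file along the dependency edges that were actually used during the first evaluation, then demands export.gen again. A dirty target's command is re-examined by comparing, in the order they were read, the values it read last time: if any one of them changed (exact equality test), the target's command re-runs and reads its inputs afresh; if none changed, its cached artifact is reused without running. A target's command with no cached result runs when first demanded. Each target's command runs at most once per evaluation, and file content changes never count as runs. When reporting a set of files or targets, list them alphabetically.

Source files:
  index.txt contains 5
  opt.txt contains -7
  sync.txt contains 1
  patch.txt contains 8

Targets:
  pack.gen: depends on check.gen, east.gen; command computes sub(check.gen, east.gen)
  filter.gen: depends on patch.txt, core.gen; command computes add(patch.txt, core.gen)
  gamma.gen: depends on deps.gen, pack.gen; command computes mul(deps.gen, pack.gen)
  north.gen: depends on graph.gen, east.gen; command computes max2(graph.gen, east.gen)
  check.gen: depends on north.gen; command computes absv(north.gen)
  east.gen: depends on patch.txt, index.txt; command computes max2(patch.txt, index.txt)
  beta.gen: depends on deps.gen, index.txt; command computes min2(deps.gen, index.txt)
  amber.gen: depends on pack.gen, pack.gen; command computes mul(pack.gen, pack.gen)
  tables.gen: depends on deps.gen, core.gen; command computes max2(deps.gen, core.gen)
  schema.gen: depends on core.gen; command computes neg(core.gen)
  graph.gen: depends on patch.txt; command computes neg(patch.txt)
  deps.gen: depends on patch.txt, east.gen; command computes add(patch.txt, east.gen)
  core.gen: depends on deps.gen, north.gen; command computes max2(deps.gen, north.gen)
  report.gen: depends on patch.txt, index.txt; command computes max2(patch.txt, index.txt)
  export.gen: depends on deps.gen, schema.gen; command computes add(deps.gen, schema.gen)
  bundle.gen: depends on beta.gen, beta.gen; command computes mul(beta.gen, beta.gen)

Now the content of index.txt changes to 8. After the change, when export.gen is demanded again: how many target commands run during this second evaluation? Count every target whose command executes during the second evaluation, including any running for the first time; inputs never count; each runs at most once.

Run set: east.gen (1 run).
The important point: east.gen recomputes to an identical value, and the output ends up unchanged.

Initial pass — values computed on the first demand:
  east.gen = max2(8, 5) = 8
  deps.gen = add(8, 8) = 16
  graph.gen = neg(8) = -8
  north.gen = max2(-8, 8) = 8
  core.gen = max2(16, 8) = 16
  schema.gen = neg(16) = -16
  export.gen = add(16, -16) = 0

Second demand — change propagation:
  east.gen: re-runs because index.txt 5->8; new result 8 (unchanged).
  deps.gen: re-examined; everything it read last time is the same (patch.txt unchanged, east.gen unchanged) — cache 16 kept, no run.
  north.gen: re-examined; everything it read last time is the same (graph.gen unchanged, east.gen unchanged) — cache 8 kept, no run.
  core.gen: re-examined; everything it read last time is the same (deps.gen unchanged, north.gen unchanged) — cache 16 kept, no run.
  schema.gen: re-examined; everything it read last time is the same (core.gen unchanged) — cache -16 kept, no run.
  export.gen: re-examined; everything it read last time is the same (deps.gen unchanged, schema.gen unchanged) — cache 0 kept, no run.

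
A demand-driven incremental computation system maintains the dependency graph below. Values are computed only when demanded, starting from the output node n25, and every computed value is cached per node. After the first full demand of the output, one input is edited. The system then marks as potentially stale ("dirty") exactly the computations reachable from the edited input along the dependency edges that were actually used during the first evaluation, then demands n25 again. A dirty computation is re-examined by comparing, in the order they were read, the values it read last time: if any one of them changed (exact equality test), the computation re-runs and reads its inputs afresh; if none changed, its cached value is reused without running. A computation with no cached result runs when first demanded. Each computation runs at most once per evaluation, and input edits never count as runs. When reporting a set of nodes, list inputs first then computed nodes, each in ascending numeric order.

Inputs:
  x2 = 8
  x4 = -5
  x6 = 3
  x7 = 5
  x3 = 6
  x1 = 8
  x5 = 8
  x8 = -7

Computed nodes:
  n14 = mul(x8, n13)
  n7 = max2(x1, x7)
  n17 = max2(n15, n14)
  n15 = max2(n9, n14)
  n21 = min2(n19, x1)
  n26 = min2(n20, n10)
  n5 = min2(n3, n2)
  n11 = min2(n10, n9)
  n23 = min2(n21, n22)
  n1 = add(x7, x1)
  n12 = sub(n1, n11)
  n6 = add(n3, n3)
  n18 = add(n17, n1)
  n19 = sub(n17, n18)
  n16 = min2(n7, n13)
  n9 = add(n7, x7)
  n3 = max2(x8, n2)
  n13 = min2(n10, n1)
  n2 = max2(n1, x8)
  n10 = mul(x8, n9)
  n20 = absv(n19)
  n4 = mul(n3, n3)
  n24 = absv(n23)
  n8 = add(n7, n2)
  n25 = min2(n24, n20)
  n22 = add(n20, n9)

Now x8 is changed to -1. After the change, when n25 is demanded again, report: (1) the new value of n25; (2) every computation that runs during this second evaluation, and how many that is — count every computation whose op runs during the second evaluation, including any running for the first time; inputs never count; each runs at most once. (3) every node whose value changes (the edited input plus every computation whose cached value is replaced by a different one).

First evaluation (everything demanded from the output):
  n1 = add(5, 8) = 13
  n7 = max2(8, 5) = 8
  n9 = add(8, 5) = 13
  n10 = mul(-7, 13) = -91
  n13 = min2(-91, 13) = -91
  n14 = mul(-7, -91) = 637
  n15 = max2(13, 637) = 637
  n17 = max2(637, 637) = 637
  n18 = add(637, 13) = 650
  n19 = sub(637, 650) = -13
  n20 = absv(-13) = 13
  n21 = min2(-13, 8) = -13
  n22 = add(13, 13) = 26
  n23 = min2(-13, 26) = -13
  n24 = absv(-13) = 13
  n25 = min2(13, 13) = 13

Propagation after the edit:
  n10: runs — x8 -7->-1; result -13.
  n13: runs — n10 -91->-13; result -13.
  n14: runs — x8 -7->-1; n13 -91->-13; result 13.
  n15: runs — n14 637->13; result 13.
  n17: runs — n15 637->13; n14 637->13; result 13.
  n18: runs — n17 637->13; result 26.
  n19: runs — n17 637->13; n18 650->26; result -13 (same value as before).
  n20: checked — values it read are unchanged (n19 unchanged); reused cached 13 without running.
  n21: checked — values it read are unchanged (n19 unchanged, x1 unchanged); reused cached -13 without running.
  n22: checked — values it read are unchanged (n20 unchanged, n9 unchanged); reused cached 26 without running.
  n23: checked — values it read are unchanged (n21 unchanged, n22 unchanged); reused cached -13 without running.
  n24: checked — values it read are unchanged (n23 unchanged); reused cached 13 without running.
  n25: checked — values it read are unchanged (n24 unchanged, n20 unchanged); reused cached 13 without running.

Key observation: the change is absorbed at n19 — it re-runs but produces the same value, and the output's value is unchanged.

New value of n25: 13.
Computations that run: n10, n13, n14, n15, n17, n18, n19 — 7 in total.
Values that change: x8, n10, n13, n14, n15, n17, n18.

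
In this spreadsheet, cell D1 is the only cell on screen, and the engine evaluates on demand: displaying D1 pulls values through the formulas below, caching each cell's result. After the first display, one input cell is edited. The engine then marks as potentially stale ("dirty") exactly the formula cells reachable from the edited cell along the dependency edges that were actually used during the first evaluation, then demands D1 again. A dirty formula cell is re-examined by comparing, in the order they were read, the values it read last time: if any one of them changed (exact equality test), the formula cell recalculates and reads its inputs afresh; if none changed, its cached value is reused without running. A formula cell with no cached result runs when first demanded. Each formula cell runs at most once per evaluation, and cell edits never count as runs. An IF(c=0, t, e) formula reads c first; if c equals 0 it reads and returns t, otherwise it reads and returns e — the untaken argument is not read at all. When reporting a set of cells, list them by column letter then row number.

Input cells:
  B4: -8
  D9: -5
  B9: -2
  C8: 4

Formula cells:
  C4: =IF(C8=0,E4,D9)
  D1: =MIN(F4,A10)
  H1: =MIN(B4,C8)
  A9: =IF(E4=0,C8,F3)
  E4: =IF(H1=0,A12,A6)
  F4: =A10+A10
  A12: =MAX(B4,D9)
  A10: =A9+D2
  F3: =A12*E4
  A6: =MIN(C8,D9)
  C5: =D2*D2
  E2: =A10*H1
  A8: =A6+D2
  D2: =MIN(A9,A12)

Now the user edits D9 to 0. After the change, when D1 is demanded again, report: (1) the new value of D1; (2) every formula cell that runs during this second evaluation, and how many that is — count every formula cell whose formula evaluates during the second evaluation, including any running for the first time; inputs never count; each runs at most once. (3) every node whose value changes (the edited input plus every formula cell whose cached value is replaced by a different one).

Initial pass — values computed on the first demand:
  A6 = MIN(4, -5) = -5
  A12 = MAX(-8, -5) = -5
  H1 = MIN(-8, 4) = -8
  E4 = IF(H1=0: H1=-8 -> else branch A6) = -5
  F3 = -5 * -5 = 25
  A9 = IF(E4=0: E4=-5 -> else branch F3) = 25
  D2 = MIN(25, -5) = -5
  A10 = 25 + -5 = 20
  F4 = 20 + 20 = 40
  D1 = MIN(40, 20) = 20

Second demand — change propagation:
  A6: re-runs because D9 -5->0; new result 0.
  A12: re-runs because D9 -5->0; new result 0.
  E4: re-runs because A6 -5->0; new result 0.
  F3: dirty yet unreached — the second evaluation never asks for it.
  A9: re-runs because E4 -5->0; new result 4.
  D2: re-runs because A9 25->4; A12 -5->0; new result 0.
  A10: re-runs because A9 25->4; D2 -5->0; new result 4.
  F4: re-runs because A10 20->4; A10 20->4; new result 8.
  D1: re-runs because F4 40->8; A10 20->4; new result 4.

The important point: the flipped condition redirects demand; F3 is left stale, never re-checked.

D1 now evaluates to 4.
Run set: A6, A9, A10, A12, D1, D2, E4, F4 (8 run).
Changed values: A6, A9, A10, A12, D1, D2, D9, E4, F4.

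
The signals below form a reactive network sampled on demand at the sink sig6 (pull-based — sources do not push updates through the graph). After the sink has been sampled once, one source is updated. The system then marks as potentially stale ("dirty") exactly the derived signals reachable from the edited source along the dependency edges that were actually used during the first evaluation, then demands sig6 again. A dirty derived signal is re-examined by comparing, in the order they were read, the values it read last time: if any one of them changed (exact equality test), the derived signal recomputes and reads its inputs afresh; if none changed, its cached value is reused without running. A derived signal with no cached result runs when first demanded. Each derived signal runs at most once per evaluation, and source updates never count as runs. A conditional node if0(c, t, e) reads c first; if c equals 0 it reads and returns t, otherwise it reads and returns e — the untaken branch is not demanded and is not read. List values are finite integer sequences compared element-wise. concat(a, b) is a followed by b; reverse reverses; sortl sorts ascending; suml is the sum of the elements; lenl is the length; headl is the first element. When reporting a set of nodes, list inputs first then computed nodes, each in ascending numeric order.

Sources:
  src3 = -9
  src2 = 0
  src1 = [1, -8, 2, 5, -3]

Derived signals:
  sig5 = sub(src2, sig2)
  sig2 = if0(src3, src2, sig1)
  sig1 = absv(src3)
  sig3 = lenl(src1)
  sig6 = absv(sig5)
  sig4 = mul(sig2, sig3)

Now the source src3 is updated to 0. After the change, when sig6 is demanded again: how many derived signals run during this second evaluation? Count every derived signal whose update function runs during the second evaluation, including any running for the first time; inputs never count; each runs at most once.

Run set: sig2, sig5, sig6 (3 run).
The important point: the flipped condition redirects demand; sig1 is left stale, never re-checked.

Initial pass — values computed on the first demand:
  sig1 = absv(-9) = 9
  sig2 = if0(src3=-9 -> else branch sig1) = 9
  sig5 = sub(0, 9) = -9
  sig6 = absv(-9) = 9

Second demand — change propagation:
  sig1: dirty yet unreached — the second evaluation never asks for it.
  sig2: re-runs because src3 -9->0; new result 0.
  sig5: re-runs because sig2 9->0; new result 0.
  sig6: re-runs because sig5 -9->0; new result 0.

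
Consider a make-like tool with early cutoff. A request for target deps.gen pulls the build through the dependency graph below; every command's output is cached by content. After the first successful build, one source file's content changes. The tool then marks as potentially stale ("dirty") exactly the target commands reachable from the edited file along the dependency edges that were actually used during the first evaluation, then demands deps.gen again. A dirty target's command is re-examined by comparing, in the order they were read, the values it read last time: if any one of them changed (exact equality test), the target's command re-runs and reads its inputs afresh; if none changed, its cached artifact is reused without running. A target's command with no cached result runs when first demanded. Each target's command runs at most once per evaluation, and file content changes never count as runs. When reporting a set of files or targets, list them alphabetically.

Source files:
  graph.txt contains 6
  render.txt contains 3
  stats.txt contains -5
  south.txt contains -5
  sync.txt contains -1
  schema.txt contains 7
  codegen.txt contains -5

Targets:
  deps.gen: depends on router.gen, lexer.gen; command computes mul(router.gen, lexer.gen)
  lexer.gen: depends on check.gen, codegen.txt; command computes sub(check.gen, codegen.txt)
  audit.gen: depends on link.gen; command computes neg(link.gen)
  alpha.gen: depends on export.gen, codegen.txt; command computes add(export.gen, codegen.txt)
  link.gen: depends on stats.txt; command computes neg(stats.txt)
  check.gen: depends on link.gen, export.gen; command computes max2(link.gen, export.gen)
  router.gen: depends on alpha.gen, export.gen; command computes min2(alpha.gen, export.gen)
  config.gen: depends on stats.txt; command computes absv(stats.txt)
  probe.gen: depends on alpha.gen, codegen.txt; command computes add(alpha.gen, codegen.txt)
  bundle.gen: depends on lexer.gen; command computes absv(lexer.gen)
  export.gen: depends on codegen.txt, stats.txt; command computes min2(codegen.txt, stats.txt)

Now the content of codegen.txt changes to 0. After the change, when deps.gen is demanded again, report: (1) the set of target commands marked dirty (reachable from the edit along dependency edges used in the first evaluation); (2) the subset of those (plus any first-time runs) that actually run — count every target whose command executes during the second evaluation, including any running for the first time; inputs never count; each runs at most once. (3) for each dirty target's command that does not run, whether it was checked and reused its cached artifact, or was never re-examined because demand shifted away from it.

First demand of the output computes:
  export.gen = min2(-5, -5) = -5
  alpha.gen = add(-5, -5) = -10
  link.gen = neg(-5) = 5
  check.gen = max2(5, -5) = 5
  lexer.gen = sub(5, -5) = 10
  router.gen = min2(-10, -5) = -10
  deps.gen = mul(-10, 10) = -100

After the edit, cleaning proceeds:
  export.gen: a read changed (codegen.txt -5->0) — executes, giving -5 — identical to its old value.
  alpha.gen: a read changed (codegen.txt -5->0) — executes, giving -5.
  check.gen: dirty, but its reads are unchanged (link.gen unchanged, export.gen unchanged); cached 5 stands.
  lexer.gen: a read changed (codegen.txt -5->0) — executes, giving 5.
  router.gen: a read changed (alpha.gen -10->-5) — executes, giving -5.
  deps.gen: a read changed (router.gen -10->-5; lexer.gen 10->5) — executes, giving -25.

Note where the cutoff bites: check.gen is checked, finds nothing changed, and keeps its cache.

The edit dirties: alpha.gen, check.gen, deps.gen, export.gen, lexer.gen, router.gen.
5 target commands run: alpha.gen, deps.gen, export.gen, lexer.gen, router.gen.
Cache hits after checking: check.gen.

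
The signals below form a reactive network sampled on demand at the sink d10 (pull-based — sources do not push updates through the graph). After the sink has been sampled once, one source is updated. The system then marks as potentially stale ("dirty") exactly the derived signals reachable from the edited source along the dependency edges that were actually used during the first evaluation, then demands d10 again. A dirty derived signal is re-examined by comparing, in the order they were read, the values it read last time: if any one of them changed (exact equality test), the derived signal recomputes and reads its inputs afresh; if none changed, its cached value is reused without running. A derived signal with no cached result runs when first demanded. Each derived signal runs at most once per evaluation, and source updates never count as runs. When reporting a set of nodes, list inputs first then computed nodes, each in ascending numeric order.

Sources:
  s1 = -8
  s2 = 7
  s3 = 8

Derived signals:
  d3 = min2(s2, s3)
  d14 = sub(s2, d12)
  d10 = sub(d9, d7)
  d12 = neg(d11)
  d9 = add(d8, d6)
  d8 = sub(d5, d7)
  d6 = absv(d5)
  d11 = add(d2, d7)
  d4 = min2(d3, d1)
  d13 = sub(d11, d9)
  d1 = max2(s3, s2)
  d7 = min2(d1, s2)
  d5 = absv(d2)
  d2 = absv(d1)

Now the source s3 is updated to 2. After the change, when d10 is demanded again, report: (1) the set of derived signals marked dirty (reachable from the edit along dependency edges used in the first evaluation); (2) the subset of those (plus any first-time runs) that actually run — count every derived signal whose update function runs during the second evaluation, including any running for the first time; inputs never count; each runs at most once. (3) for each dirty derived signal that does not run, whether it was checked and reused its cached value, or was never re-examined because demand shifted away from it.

Initial pass — values computed on the first demand:
  d1 = max2(8, 7) = 8
  d2 = absv(8) = 8
  d5 = absv(8) = 8
  d6 = absv(8) = 8
  d7 = min2(8, 7) = 7
  d8 = sub(8, 7) = 1
  d9 = add(1, 8) = 9
  d10 = sub(9, 7) = 2

Second demand — change propagation:
  d1: re-runs because s3 8->2; new result 7.
  d2: re-runs because d1 8->7; new result 7.
  d5: re-runs because d2 8->7; new result 7.
  d6: re-runs because d5 8->7; new result 7.
  d7: re-runs because d1 8->7; new result 7 (unchanged).
  d8: re-runs because d5 8->7; new result 0.
  d9: re-runs because d8 1->0; d6 8->7; new result 7.
  d10: re-runs because d9 9->7; new result 0.

Dirty set: d1, d2, d5, d6, d7, d8, d9, d10.
Run set: d1, d2, d5, d6, d7, d8, d9, d10 (8 run).
All dirty derived signals ended up running.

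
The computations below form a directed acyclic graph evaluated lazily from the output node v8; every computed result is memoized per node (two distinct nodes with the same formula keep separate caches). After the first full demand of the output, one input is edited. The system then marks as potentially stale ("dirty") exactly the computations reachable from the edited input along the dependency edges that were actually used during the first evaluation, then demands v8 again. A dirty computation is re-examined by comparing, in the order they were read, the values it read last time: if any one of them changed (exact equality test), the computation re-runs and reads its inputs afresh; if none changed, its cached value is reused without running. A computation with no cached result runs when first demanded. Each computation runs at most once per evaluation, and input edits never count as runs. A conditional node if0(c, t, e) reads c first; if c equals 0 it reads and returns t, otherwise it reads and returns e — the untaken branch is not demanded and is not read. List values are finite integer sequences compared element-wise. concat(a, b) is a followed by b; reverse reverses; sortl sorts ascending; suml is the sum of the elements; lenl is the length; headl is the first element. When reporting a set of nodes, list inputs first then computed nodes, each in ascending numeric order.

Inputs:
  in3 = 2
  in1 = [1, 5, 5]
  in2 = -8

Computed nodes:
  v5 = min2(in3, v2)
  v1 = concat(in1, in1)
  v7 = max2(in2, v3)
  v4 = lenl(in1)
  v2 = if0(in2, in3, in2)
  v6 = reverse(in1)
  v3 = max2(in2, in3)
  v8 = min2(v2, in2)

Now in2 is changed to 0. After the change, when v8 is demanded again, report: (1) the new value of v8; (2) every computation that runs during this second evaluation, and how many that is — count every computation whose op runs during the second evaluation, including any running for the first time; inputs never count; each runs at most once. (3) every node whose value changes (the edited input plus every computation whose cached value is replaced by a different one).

Demanding v8 again yields 0.
2 computations run: v2, v8.
The nodes whose values change: in2, v2, v8.

First demand of the output computes:
  v2 = if0(in2=-8 -> else branch in2) = -8
  v8 = min2(-8, -8) = -8

After the edit, cleaning proceeds:
  v2: a read changed (in2 -8->0; in2 -8->0) — executes, giving 2.
  v8: a read changed (v2 -8->2; in2 -8->0) — executes, giving 0.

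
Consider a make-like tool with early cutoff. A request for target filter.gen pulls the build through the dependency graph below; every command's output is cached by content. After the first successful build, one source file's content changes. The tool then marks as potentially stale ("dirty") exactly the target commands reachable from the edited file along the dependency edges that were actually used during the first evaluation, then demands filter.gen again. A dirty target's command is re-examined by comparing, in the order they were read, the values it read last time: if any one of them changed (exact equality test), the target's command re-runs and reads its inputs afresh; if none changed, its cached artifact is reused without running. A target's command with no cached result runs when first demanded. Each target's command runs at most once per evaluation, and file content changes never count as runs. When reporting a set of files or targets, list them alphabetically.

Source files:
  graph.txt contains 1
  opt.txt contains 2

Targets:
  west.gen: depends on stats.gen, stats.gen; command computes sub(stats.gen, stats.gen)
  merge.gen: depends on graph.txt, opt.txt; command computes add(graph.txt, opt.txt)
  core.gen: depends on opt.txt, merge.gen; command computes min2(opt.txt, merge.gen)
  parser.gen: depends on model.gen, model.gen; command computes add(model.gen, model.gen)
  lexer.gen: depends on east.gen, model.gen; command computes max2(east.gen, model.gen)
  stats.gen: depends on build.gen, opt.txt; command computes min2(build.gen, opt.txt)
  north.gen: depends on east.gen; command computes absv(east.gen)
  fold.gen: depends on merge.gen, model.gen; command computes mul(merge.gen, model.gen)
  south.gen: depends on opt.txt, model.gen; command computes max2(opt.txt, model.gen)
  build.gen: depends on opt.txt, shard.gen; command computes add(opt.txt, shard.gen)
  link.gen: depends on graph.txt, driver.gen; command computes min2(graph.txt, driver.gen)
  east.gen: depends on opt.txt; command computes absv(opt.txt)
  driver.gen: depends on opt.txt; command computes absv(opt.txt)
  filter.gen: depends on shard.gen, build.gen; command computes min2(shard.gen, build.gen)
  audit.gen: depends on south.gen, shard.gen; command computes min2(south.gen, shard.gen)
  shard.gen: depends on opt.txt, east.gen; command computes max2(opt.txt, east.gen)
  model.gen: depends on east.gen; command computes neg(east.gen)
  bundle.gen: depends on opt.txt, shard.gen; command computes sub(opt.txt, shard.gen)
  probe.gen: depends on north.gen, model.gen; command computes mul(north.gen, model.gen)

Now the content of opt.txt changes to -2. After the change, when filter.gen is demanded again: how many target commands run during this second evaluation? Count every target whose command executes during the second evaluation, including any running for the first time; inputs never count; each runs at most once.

First demand of the output computes:
  east.gen = absv(2) = 2
  shard.gen = max2(2, 2) = 2
  build.gen = add(2, 2) = 4
  filter.gen = min2(2, 4) = 2

After the edit, cleaning proceeds:
  east.gen: a read changed (opt.txt 2->-2) — executes, giving 2 — identical to its old value.
  shard.gen: a read changed (opt.txt 2->-2) — executes, giving 2 — identical to its old value.
  build.gen: a read changed (opt.txt 2->-2) — executes, giving 0.
  filter.gen: a read changed (build.gen 4->0) — executes, giving 0.

4 target commands run: build.gen, east.gen, filter.gen, shard.gen.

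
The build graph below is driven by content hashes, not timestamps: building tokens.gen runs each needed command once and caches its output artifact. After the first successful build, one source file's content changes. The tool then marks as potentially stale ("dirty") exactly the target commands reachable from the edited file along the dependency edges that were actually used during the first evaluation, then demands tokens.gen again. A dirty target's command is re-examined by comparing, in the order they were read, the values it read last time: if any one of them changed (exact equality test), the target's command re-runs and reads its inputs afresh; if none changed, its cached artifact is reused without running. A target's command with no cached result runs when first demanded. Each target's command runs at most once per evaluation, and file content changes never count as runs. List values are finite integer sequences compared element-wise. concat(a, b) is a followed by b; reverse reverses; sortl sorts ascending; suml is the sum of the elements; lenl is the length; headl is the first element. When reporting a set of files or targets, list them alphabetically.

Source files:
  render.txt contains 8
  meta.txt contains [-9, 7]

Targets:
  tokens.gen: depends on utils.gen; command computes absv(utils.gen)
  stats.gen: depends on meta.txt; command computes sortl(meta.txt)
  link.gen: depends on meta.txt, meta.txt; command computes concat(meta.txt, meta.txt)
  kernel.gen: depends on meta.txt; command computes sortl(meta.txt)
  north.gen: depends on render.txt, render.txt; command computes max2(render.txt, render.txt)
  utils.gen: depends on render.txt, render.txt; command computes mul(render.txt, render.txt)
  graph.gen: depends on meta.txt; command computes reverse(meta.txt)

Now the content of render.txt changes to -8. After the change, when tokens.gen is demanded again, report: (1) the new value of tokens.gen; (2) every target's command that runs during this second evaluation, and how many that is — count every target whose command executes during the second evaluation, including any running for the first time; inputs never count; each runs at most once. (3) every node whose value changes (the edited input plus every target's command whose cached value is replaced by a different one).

Initial pass — values computed on the first demand:
  utils.gen = mul(8, 8) = 64
  tokens.gen = absv(64) = 64

Second demand — change propagation:
  utils.gen: re-runs because render.txt 8->-8; render.txt 8->-8; new result 64 (unchanged).
  tokens.gen: re-examined; everything it read last time is the same (utils.gen unchanged) — cache 64 kept, no run.

The important point: utils.gen recomputes to an identical value, and the output ends up unchanged.

tokens.gen now evaluates to 64.
Run set: utils.gen (1 run).
Changed values: render.txt.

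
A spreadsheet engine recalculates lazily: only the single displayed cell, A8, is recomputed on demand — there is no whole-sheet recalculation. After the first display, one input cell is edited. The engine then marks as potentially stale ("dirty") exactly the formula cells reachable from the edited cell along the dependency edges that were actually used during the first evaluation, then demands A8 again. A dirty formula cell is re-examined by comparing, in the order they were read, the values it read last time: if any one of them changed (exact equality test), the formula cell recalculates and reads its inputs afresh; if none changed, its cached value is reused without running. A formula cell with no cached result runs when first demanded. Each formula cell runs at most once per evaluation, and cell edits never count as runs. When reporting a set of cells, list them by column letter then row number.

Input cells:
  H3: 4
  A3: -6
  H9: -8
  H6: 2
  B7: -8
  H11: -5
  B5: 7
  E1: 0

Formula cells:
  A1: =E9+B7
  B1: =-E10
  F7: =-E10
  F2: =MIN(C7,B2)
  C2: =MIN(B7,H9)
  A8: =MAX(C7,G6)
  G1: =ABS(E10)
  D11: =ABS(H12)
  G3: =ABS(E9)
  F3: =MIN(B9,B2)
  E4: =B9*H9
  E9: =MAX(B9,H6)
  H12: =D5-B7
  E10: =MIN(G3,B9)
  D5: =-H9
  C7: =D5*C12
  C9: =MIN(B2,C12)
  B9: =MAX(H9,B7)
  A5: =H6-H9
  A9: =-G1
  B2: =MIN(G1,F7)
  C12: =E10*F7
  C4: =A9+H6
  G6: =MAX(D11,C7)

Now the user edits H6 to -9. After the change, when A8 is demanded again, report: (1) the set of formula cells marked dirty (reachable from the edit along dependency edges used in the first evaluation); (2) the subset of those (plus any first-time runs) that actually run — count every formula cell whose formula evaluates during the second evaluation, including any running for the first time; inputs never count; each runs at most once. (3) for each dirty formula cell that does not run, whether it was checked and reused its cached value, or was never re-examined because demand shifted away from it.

Marked dirty: A8, C7, C12, E9, E10, F7, G3, G6.
Formula cells that run: E9, E10, G3 — 3 in total.
Checked but reused from cache: A8, C7, C12, F7, G6.
Key observation: the change is absorbed at E10 — it re-runs but produces the same value, and the output's value is unchanged.

First evaluation (everything demanded from the output):
  B9 = MAX(-8, -8) = -8
  D5 = -(-8) = 8
  E9 = MAX(-8, 2) = 2
  G3 = ABS(2) = 2
  E10 = MIN(2, -8) = -8
  F7 = -(-8) = 8
  C12 = -8 * 8 = -64
  C7 = 8 * -64 = -512
  H12 = 8 - -8 = 16
  D11 = ABS(16) = 16
  G6 = MAX(16, -512) = 16
  A8 = MAX(-512, 16) = 16

Propagation after the edit:
  E9: runs — H6 2->-9; result -8.
  G3: runs — E9 2->-8; result 8.
  E10: runs — G3 2->8; result -8 (same value as before).
  F7: checked — values it read are unchanged (E10 unchanged); reused cached 8 without running.
  C12: checked — values it read are unchanged (E10 unchanged, F7 unchanged); reused cached -64 without running.
  C7: checked — values it read are unchanged (D5 unchanged, C12 unchanged); reused cached -512 without running.
  G6: checked — values it read are unchanged (D11 unchanged, C7 unchanged); reused cached 16 without running.
  A8: checked — values it read are unchanged (C7 unchanged, G6 unchanged); reused cached 16 without running.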